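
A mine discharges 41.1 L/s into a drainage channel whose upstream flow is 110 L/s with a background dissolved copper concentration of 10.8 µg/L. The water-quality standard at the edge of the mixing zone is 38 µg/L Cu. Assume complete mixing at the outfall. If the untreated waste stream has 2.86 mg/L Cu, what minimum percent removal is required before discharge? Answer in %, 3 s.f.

96.1 %

41.1 L/s = 0.0411 m³/s.
110 L/s = 0.11 m³/s.
10.8 µg/L = 0.0108 mg/L.
38 µg/L = 0.038 mg/L.
Mass balance: 0.038·0.1511 = 0.0411·Cₑ + 0.11·0.0108.
Cₑ = (0.005742 − 0.001188) / 0.0411 = 0.1108 mg/L.
Required removal = 1 − 0.1108/2.86 = 96.13 %.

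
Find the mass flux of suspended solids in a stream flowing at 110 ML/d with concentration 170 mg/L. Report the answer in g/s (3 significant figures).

110 ML/d = 1.273 m³/s.
Mass flux = Q·C = 1.273 m³/s × 170 g/m³ = 216.4 g/s.

216 g/s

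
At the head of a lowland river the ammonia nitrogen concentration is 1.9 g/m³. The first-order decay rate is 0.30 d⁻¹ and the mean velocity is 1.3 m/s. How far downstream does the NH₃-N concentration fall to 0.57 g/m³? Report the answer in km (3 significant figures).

From C = C₀·e^(−kt), t = ln(C₀/C)/k = ln(1.9/0.57)/0.30 = 1.204/0.30 = 4.013 d.
Distance = v·t = 1.3 m/s × 3.467e+05 s = 4.508e+05 m = 450.8 km.

451 km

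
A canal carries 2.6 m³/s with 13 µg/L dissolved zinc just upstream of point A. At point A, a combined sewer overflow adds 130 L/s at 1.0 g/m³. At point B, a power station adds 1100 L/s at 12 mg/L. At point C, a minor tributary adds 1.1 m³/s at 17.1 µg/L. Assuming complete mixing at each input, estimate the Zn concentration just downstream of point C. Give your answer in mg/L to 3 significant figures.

2.71 mg/L

13 µg/L = 0.013 mg/L.
130 L/s = 0.13 m³/s.
After input A: C = (2.6·0.013 + 0.13·1) / 2.73 = 0.06 mg/L.
1100 L/s = 1.1 m³/s.
After input B: C = (2.73·0.06 + 1.1·12) / 3.83 = 3.489 mg/L.
17.1 µg/L = 0.0171 mg/L.
After input C: C = (3.83·3.489 + 1.1·0.0171) / 4.93 = 2.715 mg/L.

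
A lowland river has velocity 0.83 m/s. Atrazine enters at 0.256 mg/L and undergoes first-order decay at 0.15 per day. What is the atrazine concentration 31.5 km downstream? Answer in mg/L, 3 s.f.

0.240 mg/L

Travel time t = 31.5 km / 0.83 m/s = 3.15e+04/0.83 = 3.795e+04 s = 0.4393 d.
First-order decay: C = 0.256·exp(−0.15·0.4393) = 0.256·0.9362 = 0.2397 mg/L.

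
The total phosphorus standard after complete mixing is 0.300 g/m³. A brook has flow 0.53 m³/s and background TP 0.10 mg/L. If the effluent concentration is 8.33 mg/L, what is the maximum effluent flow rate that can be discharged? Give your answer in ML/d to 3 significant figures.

Mass balance at complete mixing: C_std·(Q_w + Q_r) = Q_w·C_e + Q_r·C_b.
Rearranging, Q_w = Q_r·(C_std − C_b)/(C_e − C_std) = 0.53·(0.3 − 0.1) / (8.33 − 0.3) = 0.0132 m³/s.
= 1.141 ML/d.

1.14 ML/d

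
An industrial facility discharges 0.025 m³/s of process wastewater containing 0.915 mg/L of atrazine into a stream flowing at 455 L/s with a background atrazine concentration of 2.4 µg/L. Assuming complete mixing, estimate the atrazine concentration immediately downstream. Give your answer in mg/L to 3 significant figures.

455 L/s = 0.455 m³/s.
2.4 µg/L = 0.0024 mg/L.
Conservation of mass across the mixing zone: C = (0.025·0.915 + 0.455·0.0024) / (0.025 + 0.455) = 0.02397/0.48 = 0.04993 mg/L.

0.0499 mg/L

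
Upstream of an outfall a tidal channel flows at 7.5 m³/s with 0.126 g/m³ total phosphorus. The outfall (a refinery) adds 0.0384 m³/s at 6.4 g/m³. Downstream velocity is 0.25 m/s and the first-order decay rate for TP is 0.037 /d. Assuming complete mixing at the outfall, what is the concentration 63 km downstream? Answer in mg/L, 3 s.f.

After complete mixing, C₀ = (0.0384·6.4 + 7.5·0.126) / 7.538 = 0.158 mg/L.
Travel time t = 6.3e+04 m / 0.25 m/s = 2.52e+05 s = 2.917 d.
C = 0.158·exp(−0.037·2.917) = 0.158·0.8977 = 0.1418 mg/L.

0.142 mg/L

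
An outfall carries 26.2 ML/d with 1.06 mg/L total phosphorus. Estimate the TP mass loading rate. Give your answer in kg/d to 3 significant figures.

26.2 ML/d = 0.3032 m³/s.
Mass flux = Q·C = 0.3032 m³/s × 1.06 g/m³ = 0.3214 g/s.
= 0.3214 g/s × 86.4 = 27.77 kg/d.

27.8 kg/d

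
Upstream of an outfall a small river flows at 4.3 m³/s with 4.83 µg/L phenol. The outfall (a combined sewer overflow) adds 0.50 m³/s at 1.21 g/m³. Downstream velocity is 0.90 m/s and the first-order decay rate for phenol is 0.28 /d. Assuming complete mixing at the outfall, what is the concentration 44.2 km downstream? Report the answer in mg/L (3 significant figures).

0.111 mg/L

4.83 µg/L = 0.00483 mg/L.
After complete mixing, C₀ = (0.5·1.21 + 4.3·0.00483) / 4.8 = 0.1304 mg/L.
Travel time t = 4.42e+04 m / 0.90 m/s = 4.911e+04 s = 0.5684 d.
C = 0.1304·exp(−0.28·0.5684) = 0.1304·0.8529 = 0.1112 mg/L.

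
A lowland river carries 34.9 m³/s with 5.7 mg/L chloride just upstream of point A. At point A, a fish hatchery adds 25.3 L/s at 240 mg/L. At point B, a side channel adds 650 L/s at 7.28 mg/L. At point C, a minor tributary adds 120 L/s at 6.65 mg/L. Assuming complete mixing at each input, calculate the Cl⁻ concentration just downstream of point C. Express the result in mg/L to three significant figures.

5.90 mg/L

25.3 L/s = 0.0253 m³/s.
After input A: C = (34.9·5.7 + 0.0253·240) / 34.93 = 5.87 mg/L.
650 L/s = 0.65 m³/s.
After input B: C = (34.93·5.87 + 0.65·7.28) / 35.58 = 5.895 mg/L.
120 L/s = 0.12 m³/s.
After input C: C = (35.58·5.895 + 0.12·6.65) / 35.7 = 5.898 mg/L.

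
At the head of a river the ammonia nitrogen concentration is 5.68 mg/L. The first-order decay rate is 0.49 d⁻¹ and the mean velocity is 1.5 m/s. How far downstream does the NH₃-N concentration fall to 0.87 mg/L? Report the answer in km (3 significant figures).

From C = C₀·e^(−kt), t = ln(C₀/C)/k = ln(5.68/0.87)/0.49 = 1.876/0.49 = 3.829 d.
Distance = v·t = 1.5 m/s × 3.308e+05 s = 4.962e+05 m = 496.2 km.

496 km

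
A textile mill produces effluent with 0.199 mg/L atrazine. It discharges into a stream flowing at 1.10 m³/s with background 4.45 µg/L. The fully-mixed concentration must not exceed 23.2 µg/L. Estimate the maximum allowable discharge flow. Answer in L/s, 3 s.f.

117 L/s

4.45 µg/L = 0.00445 mg/L.
23.2 µg/L = 0.0232 mg/L.
Mass balance at complete mixing: C_std·(Q_w + Q_r) = Q_w·C_e + Q_r·C_b.
Rearranging, Q_w = Q_r·(C_std − C_b)/(C_e − C_std) = 1.10·(0.0232 − 0.00445) / (0.199 − 0.0232) = 0.1173 m³/s.
= 117.3 L/s.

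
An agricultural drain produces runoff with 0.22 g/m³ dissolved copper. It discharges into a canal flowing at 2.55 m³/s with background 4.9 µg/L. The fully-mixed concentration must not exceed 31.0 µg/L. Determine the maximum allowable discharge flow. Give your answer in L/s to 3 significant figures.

352 L/s

4.9 µg/L = 0.0049 mg/L.
31.0 µg/L = 0.031 mg/L.
Mass balance at complete mixing: C_std·(Q_w + Q_r) = Q_w·C_e + Q_r·C_b.
Rearranging, Q_w = Q_r·(C_std − C_b)/(C_e − C_std) = 2.55·(0.031 − 0.0049) / (0.22 − 0.031) = 0.3521 m³/s.
= 352.1 L/s.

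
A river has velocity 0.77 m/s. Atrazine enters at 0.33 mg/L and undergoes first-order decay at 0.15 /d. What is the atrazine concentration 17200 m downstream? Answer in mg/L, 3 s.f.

0.317 mg/L

Travel time t = 17200 m / 0.77 m/s = 1.72e+04/0.77 = 2.234e+04 s = 0.2585 d.
First-order decay: C = 0.33·exp(−0.15·0.2585) = 0.33·0.962 = 0.3174 mg/L.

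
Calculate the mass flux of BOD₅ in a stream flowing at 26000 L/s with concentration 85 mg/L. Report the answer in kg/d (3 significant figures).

191000 kg/d

26000 L/s = 26 m³/s.
Mass flux = Q·C = 26 m³/s × 85 g/m³ = 2210 g/s.
= 2210 g/s × 86.4 = 1.909e+05 kg/d.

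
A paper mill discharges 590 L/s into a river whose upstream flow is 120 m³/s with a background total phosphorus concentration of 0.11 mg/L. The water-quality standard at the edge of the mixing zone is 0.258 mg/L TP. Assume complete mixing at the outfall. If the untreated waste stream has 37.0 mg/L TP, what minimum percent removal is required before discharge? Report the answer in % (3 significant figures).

17.9 %

590 L/s = 0.59 m³/s.
Mass balance: 0.258·120.6 = 0.59·Cₑ + 120·0.11.
Cₑ = (31.11 − 13.2) / 0.59 = 30.36 mg/L.
Required removal = 1 − 30.36/37.0 = 17.95 %.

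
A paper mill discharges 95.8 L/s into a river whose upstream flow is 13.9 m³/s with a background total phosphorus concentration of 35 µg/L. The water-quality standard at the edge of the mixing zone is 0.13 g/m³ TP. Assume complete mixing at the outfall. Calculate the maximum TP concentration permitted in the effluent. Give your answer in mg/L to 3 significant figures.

95.8 L/s = 0.0958 m³/s.
35 µg/L = 0.035 mg/L.
Mass balance: 0.13·14 = 0.0958·Cₑ + 13.9·0.035.
Cₑ = (1.819 − 0.4865) / 0.0958 = 13.91 mg/L.

13.9 mg/L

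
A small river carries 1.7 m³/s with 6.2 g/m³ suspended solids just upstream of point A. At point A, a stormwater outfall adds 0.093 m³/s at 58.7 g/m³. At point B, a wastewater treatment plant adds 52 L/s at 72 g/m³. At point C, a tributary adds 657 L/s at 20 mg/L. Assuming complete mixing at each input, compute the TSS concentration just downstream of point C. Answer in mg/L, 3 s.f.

13.1 mg/L

After input A: C = (1.7·6.2 + 0.093·58.7) / 1.793 = 8.923 mg/L.
52 L/s = 0.052 m³/s.
After input B: C = (1.793·8.923 + 0.052·72) / 1.845 = 10.7 mg/L.
657 L/s = 0.657 m³/s.
After input C: C = (1.845·10.7 + 0.657·20) / 2.502 = 13.14 mg/L.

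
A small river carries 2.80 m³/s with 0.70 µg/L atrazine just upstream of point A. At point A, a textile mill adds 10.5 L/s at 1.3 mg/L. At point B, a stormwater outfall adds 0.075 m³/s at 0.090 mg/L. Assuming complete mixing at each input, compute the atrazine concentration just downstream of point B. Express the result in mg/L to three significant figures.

0.70 µg/L = 0.0007 mg/L.
10.5 L/s = 0.0105 m³/s.
After input A: C = (2.8·0.0007 + 0.0105·1.3) / 2.81 = 0.005554 mg/L.
After input B: C = (2.81·0.005554 + 0.075·0.09) / 2.885 = 0.007749 mg/L.

0.00775 mg/L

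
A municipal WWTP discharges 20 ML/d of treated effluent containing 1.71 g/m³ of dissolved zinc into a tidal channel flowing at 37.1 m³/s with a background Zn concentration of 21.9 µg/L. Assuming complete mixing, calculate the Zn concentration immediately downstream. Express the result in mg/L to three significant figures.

0.0324 mg/L

20 ML/d = 0.2315 m³/s.
21.9 µg/L = 0.0219 mg/L.
By mass balance at complete mixing, C = (0.2315·1.71 + 37.1·0.0219) / (0.2315 + 37.1) = 1.208/37.33 = 0.03237 mg/L.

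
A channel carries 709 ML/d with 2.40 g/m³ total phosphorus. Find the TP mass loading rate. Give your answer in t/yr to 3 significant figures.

709 ML/d = 8.206 m³/s.
Mass flux = Q·C = 8.206 m³/s × 2.4 g/m³ = 19.69 g/s.
= 19.69 g/s × 31.56 = 621.5 t/yr.

622 t/yr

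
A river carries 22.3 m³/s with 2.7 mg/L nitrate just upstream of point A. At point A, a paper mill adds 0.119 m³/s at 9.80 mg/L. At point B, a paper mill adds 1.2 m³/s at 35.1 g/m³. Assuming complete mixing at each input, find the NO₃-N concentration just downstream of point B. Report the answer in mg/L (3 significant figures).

After input A: C = (22.3·2.7 + 0.119·9.8) / 22.42 = 2.738 mg/L.
After input B: C = (22.42·2.738 + 1.2·35.1) / 23.62 = 4.382 mg/L.

4.38 mg/L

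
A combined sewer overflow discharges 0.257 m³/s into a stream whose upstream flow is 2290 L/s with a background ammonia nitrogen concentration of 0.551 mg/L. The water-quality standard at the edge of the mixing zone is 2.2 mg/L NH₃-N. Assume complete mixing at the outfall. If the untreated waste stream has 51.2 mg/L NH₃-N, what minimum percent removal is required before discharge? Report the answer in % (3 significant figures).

2290 L/s = 2.29 m³/s.
Mass balance: 2.2·2.547 = 0.257·Cₑ + 2.29·0.551.
Cₑ = (5.603 − 1.262) / 0.257 = 16.89 mg/L.
Required removal = 1 − 16.89/51.2 = 67.01 %.

67.0 %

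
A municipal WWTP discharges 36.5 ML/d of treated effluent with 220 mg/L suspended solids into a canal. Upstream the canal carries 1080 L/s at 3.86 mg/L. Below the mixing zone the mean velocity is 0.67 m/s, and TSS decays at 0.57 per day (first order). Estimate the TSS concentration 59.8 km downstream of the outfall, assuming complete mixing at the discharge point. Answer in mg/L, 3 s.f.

35.9 mg/L

36.5 ML/d = 0.4225 m³/s.
1080 L/s = 1.08 m³/s.
After complete mixing, C₀ = (0.4225·220 + 1.08·3.86) / 1.502 = 64.63 mg/L.
Travel time t = 5.98e+04 m / 0.67 m/s = 8.925e+04 s = 1.033 d.
C = 64.63·exp(−0.57·1.033) = 64.63·0.555 = 35.87 mg/L.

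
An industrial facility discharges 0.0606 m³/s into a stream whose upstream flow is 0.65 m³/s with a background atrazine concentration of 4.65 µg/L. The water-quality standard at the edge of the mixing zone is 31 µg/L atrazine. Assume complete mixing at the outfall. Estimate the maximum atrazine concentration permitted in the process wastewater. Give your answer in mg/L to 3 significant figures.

4.65 µg/L = 0.00465 mg/L.
31 µg/L = 0.031 mg/L.
Mass balance: 0.031·0.7106 = 0.0606·Cₑ + 0.65·0.00465.
Cₑ = (0.02203 − 0.003023) / 0.0606 = 0.3136 mg/L.

0.314 mg/L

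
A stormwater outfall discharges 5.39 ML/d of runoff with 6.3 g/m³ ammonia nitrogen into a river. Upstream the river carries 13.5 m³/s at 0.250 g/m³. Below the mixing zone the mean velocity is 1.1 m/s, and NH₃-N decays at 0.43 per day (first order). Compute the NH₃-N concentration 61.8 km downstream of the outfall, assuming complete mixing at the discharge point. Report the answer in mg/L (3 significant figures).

0.210 mg/L

5.39 ML/d = 0.06238 m³/s.
After complete mixing, C₀ = (0.06238·6.3 + 13.5·0.25) / 13.56 = 0.2778 mg/L.
Travel time t = 6.18e+04 m / 1.1 m/s = 5.618e+04 s = 0.6503 d.
C = 0.2778·exp(−0.43·0.6503) = 0.2778·0.7561 = 0.2101 mg/L.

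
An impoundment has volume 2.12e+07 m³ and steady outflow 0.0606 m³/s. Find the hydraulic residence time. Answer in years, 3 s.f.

11.1 yr

Q = 0.0606 m³/s × 3.156e+07 s/yr = 1.912e+06 m³/yr.
Hydraulic residence time τ = V/Q = 2.12e+07/1.912e+06 = 11.09 yr.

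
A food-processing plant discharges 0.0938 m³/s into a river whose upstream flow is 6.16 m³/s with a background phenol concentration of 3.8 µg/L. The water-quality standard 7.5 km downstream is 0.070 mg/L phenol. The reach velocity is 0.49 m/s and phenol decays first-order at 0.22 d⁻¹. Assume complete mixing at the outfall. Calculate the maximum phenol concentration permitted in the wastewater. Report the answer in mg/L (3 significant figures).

4.60 mg/L

3.8 µg/L = 0.0038 mg/L.
Travel time to the compliance point: t = 7500/0.49 = 1.531e+04 s = 0.1772 d; decay factor exp(−0.22·0.1772) = 0.9618.
So the concentration just after mixing may be at most 0.07/0.9618 = 0.07278 mg/L.
Mass balance: 0.07278·6.254 = 0.0938·Cₑ + 6.16·0.0038.
Cₑ = (0.4552 − 0.02341) / 0.0938 = 4.603 mg/L.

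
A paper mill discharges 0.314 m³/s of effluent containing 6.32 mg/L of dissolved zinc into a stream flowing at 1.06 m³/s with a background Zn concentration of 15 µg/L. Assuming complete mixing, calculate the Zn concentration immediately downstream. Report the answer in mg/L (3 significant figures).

15 µg/L = 0.015 mg/L.
By mass balance at complete mixing, C = (0.314·6.32 + 1.06·0.015) / (0.314 + 1.06) = 2/1.374 = 1.456 mg/L.

1.46 mg/L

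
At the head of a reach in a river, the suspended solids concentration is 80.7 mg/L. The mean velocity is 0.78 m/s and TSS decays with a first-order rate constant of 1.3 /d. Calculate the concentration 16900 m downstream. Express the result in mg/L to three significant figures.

Travel time t = 16900 m / 0.78 m/s = 1.69e+04/0.78 = 2.167e+04 s = 0.2508 d.
First-order decay: C = 80.7·exp(−1.3·0.2508) = 80.7·0.7218 = 58.25 mg/L.

58.2 mg/L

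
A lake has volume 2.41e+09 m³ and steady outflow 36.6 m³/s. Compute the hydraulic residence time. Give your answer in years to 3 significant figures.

Q = 36.6 m³/s × 3.156e+07 s/yr = 1.155e+09 m³/yr.
Hydraulic residence time τ = V/Q = 2.41e+09/1.155e+09 = 2.087 yr.

2.09 yr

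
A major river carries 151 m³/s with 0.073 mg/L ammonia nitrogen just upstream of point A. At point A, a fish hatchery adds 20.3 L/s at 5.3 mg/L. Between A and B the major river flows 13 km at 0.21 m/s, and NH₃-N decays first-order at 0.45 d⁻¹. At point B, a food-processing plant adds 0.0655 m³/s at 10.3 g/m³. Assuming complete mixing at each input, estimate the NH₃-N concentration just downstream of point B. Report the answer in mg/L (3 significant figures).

20.3 L/s = 0.0203 m³/s.
After input A: C = (151·0.073 + 0.0203·5.3) / 151 = 0.0737 mg/L.
Over the 13 km reach to input B (t = 6.19e+04 s = 0.7165 d), decay gives C = 0.0737·exp(−0.45·0.7165) = 0.05339 mg/L.
After input B: C = (151·0.05339 + 0.0655·10.3) / 151.1 = 0.05783 mg/L.

0.0578 mg/L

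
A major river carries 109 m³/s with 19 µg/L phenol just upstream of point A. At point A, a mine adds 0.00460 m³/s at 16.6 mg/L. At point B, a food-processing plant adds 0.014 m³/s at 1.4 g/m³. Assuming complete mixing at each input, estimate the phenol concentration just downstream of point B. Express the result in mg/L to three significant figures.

19 µg/L = 0.019 mg/L.
After input A: C = (109·0.019 + 0.0046·16.6) / 109 = 0.0197 mg/L.
After input B: C = (109·0.0197 + 0.014·1.4) / 109 = 0.01988 mg/L.

0.0199 mg/L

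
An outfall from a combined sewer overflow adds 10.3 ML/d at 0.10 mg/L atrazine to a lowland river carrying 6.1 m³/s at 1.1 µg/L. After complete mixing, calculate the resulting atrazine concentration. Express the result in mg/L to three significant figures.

10.3 ML/d = 0.1192 m³/s.
1.1 µg/L = 0.0011 mg/L.
Conservation of mass across the mixing zone: C = (0.1192·0.1 + 6.1·0.0011) / (0.1192 + 6.1) = 0.01863/6.219 = 0.002996 mg/L.

0.00300 mg/L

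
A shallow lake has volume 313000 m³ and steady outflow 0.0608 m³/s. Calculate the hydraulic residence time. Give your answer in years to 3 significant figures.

0.163 yr

Q = 0.0608 m³/s × 3.156e+07 s/yr = 1.919e+06 m³/yr.
Hydraulic residence time τ = V/Q = 313000/1.919e+06 = 0.1631 yr.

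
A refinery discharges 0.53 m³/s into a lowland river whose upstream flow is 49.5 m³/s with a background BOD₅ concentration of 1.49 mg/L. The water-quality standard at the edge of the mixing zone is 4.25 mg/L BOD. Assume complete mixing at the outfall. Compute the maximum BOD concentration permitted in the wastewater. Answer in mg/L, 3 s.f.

262 mg/L

Mass balance: 4.25·50.03 = 0.53·Cₑ + 49.5·1.49.
Cₑ = (212.6 − 73.75) / 0.53 = 262 mg/L.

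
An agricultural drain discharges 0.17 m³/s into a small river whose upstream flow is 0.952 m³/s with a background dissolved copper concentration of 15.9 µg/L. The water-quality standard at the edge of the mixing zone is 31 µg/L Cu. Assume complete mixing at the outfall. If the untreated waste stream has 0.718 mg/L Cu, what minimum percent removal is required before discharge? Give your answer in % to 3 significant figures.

15.9 µg/L = 0.0159 mg/L.
31 µg/L = 0.031 mg/L.
Mass balance: 0.031·1.122 = 0.17·Cₑ + 0.952·0.0159.
Cₑ = (0.03478 − 0.01514) / 0.17 = 0.1156 mg/L.
Required removal = 1 − 0.1156/0.718 = 83.91 %.

83.9 %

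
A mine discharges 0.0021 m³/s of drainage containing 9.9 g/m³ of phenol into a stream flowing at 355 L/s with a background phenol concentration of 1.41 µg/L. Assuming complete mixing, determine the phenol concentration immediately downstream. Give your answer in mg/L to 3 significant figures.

0.0596 mg/L

355 L/s = 0.355 m³/s.
1.41 µg/L = 0.00141 mg/L.
Conservation of mass across the mixing zone: C = (0.0021·9.9 + 0.355·0.00141) / (0.0021 + 0.355) = 0.02129/0.3571 = 0.05962 mg/L.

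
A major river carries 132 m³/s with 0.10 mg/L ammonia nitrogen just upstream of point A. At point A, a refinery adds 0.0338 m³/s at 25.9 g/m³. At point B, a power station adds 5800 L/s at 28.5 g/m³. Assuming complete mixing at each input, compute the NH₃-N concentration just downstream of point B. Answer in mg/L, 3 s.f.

After input A: C = (132·0.1 + 0.0338·25.9) / 132 = 0.1066 mg/L.
5800 L/s = 5.8 m³/s.
After input B: C = (132·0.1066 + 5.8·28.5) / 137.8 = 1.301 mg/L.

1.30 mg/L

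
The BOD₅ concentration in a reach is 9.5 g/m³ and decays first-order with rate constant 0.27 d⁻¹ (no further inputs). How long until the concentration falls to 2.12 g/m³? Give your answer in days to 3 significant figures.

t = ln(C₀/C)/k = ln(9.5/2.12)/0.27 = 1.5/0.27 = 5.555 d.

5.56 d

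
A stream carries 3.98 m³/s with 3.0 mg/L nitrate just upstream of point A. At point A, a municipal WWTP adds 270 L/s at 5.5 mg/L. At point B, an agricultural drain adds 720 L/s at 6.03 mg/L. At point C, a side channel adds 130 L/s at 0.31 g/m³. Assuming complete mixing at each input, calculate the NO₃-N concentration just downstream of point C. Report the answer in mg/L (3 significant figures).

3.49 mg/L

270 L/s = 0.27 m³/s.
After input A: C = (3.98·3 + 0.27·5.5) / 4.25 = 3.159 mg/L.
720 L/s = 0.72 m³/s.
After input B: C = (4.25·3.159 + 0.72·6.03) / 4.97 = 3.575 mg/L.
130 L/s = 0.13 m³/s.
After input C: C = (4.97·3.575 + 0.13·0.31) / 5.1 = 3.492 mg/L.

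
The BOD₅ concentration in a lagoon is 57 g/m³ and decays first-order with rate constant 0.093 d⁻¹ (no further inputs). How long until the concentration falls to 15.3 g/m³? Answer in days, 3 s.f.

14.1 d

t = ln(C₀/C)/k = ln(57/15.3)/0.093 = 1.315/0.093 = 14.14 d.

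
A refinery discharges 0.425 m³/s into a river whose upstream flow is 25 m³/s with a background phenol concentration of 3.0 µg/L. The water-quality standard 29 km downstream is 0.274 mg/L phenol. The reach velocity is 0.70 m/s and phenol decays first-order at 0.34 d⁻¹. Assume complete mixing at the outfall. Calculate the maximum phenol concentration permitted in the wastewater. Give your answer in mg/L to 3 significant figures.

3.0 µg/L = 0.003 mg/L.
Travel time to the compliance point: t = 2.9e+04/0.70 = 4.143e+04 s = 0.4795 d; decay factor exp(−0.34·0.4795) = 0.8496.
So the concentration just after mixing may be at most 0.274/0.8496 = 0.3225 mg/L.
Mass balance: 0.3225·25.43 = 0.425·Cₑ + 25·0.003.
Cₑ = (8.2 − 0.075) / 0.425 = 19.12 mg/L.

19.1 mg/L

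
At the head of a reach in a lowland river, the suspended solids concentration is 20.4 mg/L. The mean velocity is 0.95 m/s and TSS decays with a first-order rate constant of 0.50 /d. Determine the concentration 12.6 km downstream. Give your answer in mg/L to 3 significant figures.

Travel time t = 12.6 km / 0.95 m/s = 1.26e+04/0.95 = 1.326e+04 s = 0.1535 d.
First-order decay: C = 20.4·exp(−0.50·0.1535) = 20.4·0.9261 = 18.89 mg/L.

18.9 mg/L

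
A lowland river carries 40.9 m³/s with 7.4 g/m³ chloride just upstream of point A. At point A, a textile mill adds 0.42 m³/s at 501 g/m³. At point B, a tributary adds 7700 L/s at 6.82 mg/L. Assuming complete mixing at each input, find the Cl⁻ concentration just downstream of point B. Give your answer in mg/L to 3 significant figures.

11.5 mg/L

After input A: C = (40.9·7.4 + 0.42·501) / 41.32 = 12.42 mg/L.
7700 L/s = 7.7 m³/s.
After input B: C = (41.32·12.42 + 7.7·6.82) / 49.02 = 11.54 mg/L.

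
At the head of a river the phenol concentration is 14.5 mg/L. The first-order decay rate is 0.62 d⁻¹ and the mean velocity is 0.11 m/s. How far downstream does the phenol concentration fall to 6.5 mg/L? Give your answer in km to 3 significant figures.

From C = C₀·e^(−kt), t = ln(C₀/C)/k = ln(14.5/6.5)/0.62 = 0.8023/0.62 = 1.294 d.
Distance = v·t = 0.11 m/s × 1.118e+05 s = 1.23e+04 m = 12.3 km.

12.3 km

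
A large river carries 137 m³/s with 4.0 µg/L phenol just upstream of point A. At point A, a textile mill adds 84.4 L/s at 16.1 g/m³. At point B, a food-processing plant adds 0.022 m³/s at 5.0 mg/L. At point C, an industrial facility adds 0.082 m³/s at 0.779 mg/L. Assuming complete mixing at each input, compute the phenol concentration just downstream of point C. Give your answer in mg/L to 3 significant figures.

4.0 µg/L = 0.004 mg/L.
84.4 L/s = 0.0844 m³/s.
After input A: C = (137·0.004 + 0.0844·16.1) / 137.1 = 0.01391 mg/L.
After input B: C = (137.1·0.01391 + 0.022·5) / 137.1 = 0.01471 mg/L.
After input C: C = (137.1·0.01471 + 0.082·0.779) / 137.2 = 0.01517 mg/L.

0.0152 mg/L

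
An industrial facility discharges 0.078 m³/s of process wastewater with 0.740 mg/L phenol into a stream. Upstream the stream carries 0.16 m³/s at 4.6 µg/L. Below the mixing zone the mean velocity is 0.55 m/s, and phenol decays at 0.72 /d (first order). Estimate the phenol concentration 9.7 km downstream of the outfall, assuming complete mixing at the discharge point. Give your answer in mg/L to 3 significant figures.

0.212 mg/L

4.6 µg/L = 0.0046 mg/L.
After complete mixing, C₀ = (0.078·0.74 + 0.16·0.0046) / 0.238 = 0.2456 mg/L.
Travel time t = 9700 m / 0.55 m/s = 1.764e+04 s = 0.2041 d.
C = 0.2456·exp(−0.72·0.2041) = 0.2456·0.8633 = 0.212 mg/L.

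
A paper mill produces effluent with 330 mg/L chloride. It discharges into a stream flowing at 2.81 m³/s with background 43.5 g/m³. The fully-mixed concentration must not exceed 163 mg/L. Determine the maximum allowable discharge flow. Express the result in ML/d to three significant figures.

174 ML/d

Mass balance at complete mixing: C_std·(Q_w + Q_r) = Q_w·C_e + Q_r·C_b.
Rearranging, Q_w = Q_r·(C_std − C_b)/(C_e − C_std) = 2.81·(163 − 43.5) / (330 − 163) = 2.011 m³/s.
= 173.7 ML/d.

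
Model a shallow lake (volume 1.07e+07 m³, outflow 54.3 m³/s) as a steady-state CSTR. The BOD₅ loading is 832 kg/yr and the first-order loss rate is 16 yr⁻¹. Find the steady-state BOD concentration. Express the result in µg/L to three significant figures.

0.441 µg/L

Outflow Q = 54.3 m³/s × 3.156e+07 s/yr = 1.714e+09 m³/yr.
Steady-state CSTR mass balance: W = Q·C + k·V·C, so C = W/(Q + kV).
Q + kV = 1.714e+09 + 16·1.07e+07 = 1.885e+09 m³/yr.
C = 832/1.885e+09 = 4.414e-07 kg/m³ = 0.0004414 mg/L = 0.4414 µg/L.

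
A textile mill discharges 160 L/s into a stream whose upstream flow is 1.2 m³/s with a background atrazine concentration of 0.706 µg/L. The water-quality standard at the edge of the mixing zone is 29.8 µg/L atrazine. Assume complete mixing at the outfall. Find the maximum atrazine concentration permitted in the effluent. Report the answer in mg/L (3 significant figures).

160 L/s = 0.16 m³/s.
0.706 µg/L = 0.000706 mg/L.
29.8 µg/L = 0.0298 mg/L.
Mass balance: 0.0298·1.36 = 0.16·Cₑ + 1.2·0.000706.
Cₑ = (0.04053 − 0.0008472) / 0.16 = 0.248 mg/L.

0.248 mg/L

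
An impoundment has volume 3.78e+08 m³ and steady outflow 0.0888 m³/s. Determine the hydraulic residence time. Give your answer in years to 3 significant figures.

135 yr

Q = 0.0888 m³/s × 3.156e+07 s/yr = 2.802e+06 m³/yr.
Hydraulic residence time τ = V/Q = 3.78e+08/2.802e+06 = 134.9 yr.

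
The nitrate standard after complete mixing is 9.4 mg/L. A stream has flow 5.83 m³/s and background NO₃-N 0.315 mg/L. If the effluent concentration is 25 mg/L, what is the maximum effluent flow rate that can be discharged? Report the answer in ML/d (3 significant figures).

293 ML/d

Mass balance at complete mixing: C_std·(Q_w + Q_r) = Q_w·C_e + Q_r·C_b.
Rearranging, Q_w = Q_r·(C_std − C_b)/(C_e − C_std) = 5.83·(9.4 − 0.315) / (25 − 9.4) = 3.395 m³/s.
= 293.3 ML/d.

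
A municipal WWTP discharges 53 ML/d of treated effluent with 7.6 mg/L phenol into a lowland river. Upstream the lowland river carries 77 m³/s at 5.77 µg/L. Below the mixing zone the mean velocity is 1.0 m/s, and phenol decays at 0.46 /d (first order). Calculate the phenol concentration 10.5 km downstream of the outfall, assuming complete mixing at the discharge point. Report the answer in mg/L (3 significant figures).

53 ML/d = 0.6134 m³/s.
5.77 µg/L = 0.00577 mg/L.
After complete mixing, C₀ = (0.6134·7.6 + 77·0.00577) / 77.61 = 0.06579 mg/L.
Travel time t = 1.05e+04 m / 1.0 m/s = 1.05e+04 s = 0.1215 d.
C = 0.06579·exp(−0.46·0.1215) = 0.06579·0.9456 = 0.06221 mg/L.

0.0622 mg/L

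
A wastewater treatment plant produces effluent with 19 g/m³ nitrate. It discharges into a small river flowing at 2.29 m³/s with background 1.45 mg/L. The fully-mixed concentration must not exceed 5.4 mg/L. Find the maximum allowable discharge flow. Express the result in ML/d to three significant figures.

Mass balance at complete mixing: C_std·(Q_w + Q_r) = Q_w·C_e + Q_r·C_b.
Rearranging, Q_w = Q_r·(C_std − C_b)/(C_e − C_std) = 2.29·(5.4 − 1.45) / (19 − 5.4) = 0.6651 m³/s.
= 57.47 ML/d.

57.5 ML/d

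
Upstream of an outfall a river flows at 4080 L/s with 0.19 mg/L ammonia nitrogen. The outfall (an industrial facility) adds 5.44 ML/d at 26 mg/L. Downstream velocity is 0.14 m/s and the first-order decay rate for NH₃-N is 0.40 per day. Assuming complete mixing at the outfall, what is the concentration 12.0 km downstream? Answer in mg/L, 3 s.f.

5.44 ML/d = 0.06296 m³/s.
4080 L/s = 4.08 m³/s.
After complete mixing, C₀ = (0.06296·26 + 4.08·0.19) / 4.143 = 0.5822 mg/L.
Travel time t = 1.2e+04 m / 0.14 m/s = 8.571e+04 s = 0.9921 d.
C = 0.5822·exp(−0.40·0.9921) = 0.5822·0.6725 = 0.3915 mg/L.

0.392 mg/L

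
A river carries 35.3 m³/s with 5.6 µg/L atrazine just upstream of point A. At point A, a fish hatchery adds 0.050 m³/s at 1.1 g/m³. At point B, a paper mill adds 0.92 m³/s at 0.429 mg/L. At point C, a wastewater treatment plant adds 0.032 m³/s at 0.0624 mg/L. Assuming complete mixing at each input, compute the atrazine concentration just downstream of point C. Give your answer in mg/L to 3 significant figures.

5.6 µg/L = 0.0056 mg/L.
After input A: C = (35.3·0.0056 + 0.05·1.1) / 35.35 = 0.007148 mg/L.
After input B: C = (35.35·0.007148 + 0.92·0.429) / 36.27 = 0.01785 mg/L.
After input C: C = (36.27·0.01785 + 0.032·0.0624) / 36.3 = 0.01789 mg/L.

0.0179 mg/L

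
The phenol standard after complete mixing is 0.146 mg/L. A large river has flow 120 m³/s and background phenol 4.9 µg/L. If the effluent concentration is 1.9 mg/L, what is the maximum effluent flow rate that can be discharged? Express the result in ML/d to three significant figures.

4.9 µg/L = 0.0049 mg/L.
Mass balance at complete mixing: C_std·(Q_w + Q_r) = Q_w·C_e + Q_r·C_b.
Rearranging, Q_w = Q_r·(C_std − C_b)/(C_e − C_std) = 120·(0.146 − 0.0049) / (1.9 − 0.146) = 9.653 m³/s.
= 834.1 ML/d.

834 ML/d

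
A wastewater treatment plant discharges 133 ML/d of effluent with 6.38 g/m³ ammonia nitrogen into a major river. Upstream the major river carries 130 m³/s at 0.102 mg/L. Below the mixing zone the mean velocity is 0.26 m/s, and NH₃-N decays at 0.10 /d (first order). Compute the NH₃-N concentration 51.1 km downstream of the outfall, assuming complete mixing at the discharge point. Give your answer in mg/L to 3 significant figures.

133 ML/d = 1.539 m³/s.
After complete mixing, C₀ = (1.539·6.38 + 130·0.102) / 131.5 = 0.1755 mg/L.
Travel time t = 5.11e+04 m / 0.26 m/s = 1.965e+05 s = 2.275 d.
C = 0.1755·exp(−0.10·2.275) = 0.1755·0.7965 = 0.1398 mg/L.

0.140 mg/L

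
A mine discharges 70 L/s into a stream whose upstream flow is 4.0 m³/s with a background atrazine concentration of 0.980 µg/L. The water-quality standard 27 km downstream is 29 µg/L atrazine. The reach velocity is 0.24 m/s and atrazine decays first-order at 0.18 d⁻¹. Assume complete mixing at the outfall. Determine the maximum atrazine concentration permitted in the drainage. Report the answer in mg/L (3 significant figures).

2.08 mg/L

70 L/s = 0.07 m³/s.
0.980 µg/L = 0.00098 mg/L.
29 µg/L = 0.029 mg/L.
Travel time to the compliance point: t = 2.7e+04/0.24 = 1.125e+05 s = 1.302 d; decay factor exp(−0.18·1.302) = 0.7911.
So the concentration just after mixing may be at most 0.029/0.7911 = 0.03666 mg/L.
Mass balance: 0.03666·4.07 = 0.07·Cₑ + 4·0.00098.
Cₑ = (0.1492 − 0.00392) / 0.07 = 2.075 mg/L.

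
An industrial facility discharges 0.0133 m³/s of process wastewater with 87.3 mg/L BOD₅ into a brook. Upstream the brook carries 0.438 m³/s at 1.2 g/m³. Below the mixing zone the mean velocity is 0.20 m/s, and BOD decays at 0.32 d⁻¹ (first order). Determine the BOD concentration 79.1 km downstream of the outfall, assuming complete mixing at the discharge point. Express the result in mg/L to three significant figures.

After complete mixing, C₀ = (0.0133·87.3 + 0.438·1.2) / 0.4513 = 3.737 mg/L.
Travel time t = 7.91e+04 m / 0.20 m/s = 3.955e+05 s = 4.578 d.
C = 3.737·exp(−0.32·4.578) = 3.737·0.2311 = 0.8638 mg/L.

0.864 mg/L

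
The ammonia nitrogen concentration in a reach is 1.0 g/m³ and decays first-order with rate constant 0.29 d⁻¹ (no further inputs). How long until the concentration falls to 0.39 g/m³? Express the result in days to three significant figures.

3.25 d

t = ln(C₀/C)/k = ln(1.0/0.39)/0.29 = 0.9416/0.29 = 3.247 d.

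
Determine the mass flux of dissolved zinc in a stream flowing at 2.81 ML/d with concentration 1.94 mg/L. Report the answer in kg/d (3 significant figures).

5.45 kg/d

2.81 ML/d = 0.03252 m³/s.
Mass flux = Q·C = 0.03252 m³/s × 1.94 g/m³ = 0.06309 g/s.
= 0.06309 g/s × 86.4 = 5.451 kg/d.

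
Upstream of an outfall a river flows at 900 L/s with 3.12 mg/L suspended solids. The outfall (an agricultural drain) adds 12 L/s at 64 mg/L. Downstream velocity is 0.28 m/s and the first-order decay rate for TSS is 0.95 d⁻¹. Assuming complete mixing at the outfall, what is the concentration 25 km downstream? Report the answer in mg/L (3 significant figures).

1.47 mg/L

12 L/s = 0.012 m³/s.
900 L/s = 0.9 m³/s.
After complete mixing, C₀ = (0.012·64 + 0.9·3.12) / 0.912 = 3.921 mg/L.
Travel time t = 2.5e+04 m / 0.28 m/s = 8.929e+04 s = 1.033 d.
C = 3.921·exp(−0.95·1.033) = 3.921·0.3747 = 1.469 mg/L.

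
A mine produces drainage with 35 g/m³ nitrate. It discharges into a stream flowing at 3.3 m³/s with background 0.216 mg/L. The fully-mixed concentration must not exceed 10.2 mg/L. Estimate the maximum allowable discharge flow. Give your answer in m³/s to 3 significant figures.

Mass balance at complete mixing: C_std·(Q_w + Q_r) = Q_w·C_e + Q_r·C_b.
Rearranging, Q_w = Q_r·(C_std − C_b)/(C_e − C_std) = 3.3·(10.2 − 0.216) / (35 − 10.2) = 1.329 m³/s.

1.33 m³/s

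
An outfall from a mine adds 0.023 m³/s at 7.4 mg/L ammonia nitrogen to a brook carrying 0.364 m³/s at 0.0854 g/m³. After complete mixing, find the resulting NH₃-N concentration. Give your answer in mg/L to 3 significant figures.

By mass balance at complete mixing, C = (0.023·7.4 + 0.364·0.0854) / (0.023 + 0.364) = 0.2013/0.387 = 0.5201 mg/L.

0.520 mg/L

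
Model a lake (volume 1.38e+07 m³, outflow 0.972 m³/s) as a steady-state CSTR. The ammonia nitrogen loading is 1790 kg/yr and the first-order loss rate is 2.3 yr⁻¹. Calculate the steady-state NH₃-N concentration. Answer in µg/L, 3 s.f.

Outflow Q = 0.972 m³/s × 3.156e+07 s/yr = 3.067e+07 m³/yr.
Steady-state CSTR mass balance: W = Q·C + k·V·C, so C = W/(Q + kV).
Q + kV = 3.067e+07 + 2.3·1.38e+07 = 6.241e+07 m³/yr.
C = 1790/6.241e+07 = 2.868e-05 kg/m³ = 0.02868 mg/L = 28.68 µg/L.

28.7 µg/L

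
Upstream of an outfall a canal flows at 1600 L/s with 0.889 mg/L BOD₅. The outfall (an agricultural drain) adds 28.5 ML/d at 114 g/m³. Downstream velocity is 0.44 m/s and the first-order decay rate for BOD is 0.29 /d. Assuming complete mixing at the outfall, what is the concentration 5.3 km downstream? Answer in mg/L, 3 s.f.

19.4 mg/L

28.5 ML/d = 0.3299 m³/s.
1600 L/s = 1.6 m³/s.
After complete mixing, C₀ = (0.3299·114 + 1.6·0.889) / 1.93 = 20.22 mg/L.
Travel time t = 5300 m / 0.44 m/s = 1.205e+04 s = 0.1394 d.
C = 20.22·exp(−0.29·0.1394) = 20.22·0.9604 = 19.42 mg/L.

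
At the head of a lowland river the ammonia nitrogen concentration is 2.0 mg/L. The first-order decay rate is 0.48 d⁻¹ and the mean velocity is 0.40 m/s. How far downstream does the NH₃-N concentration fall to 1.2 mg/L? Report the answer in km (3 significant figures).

36.8 km

From C = C₀·e^(−kt), t = ln(C₀/C)/k = ln(2.0/1.2)/0.48 = 0.5108/0.48 = 1.064 d.
Distance = v·t = 0.40 m/s × 9.195e+04 s = 3.678e+04 m = 36.78 km.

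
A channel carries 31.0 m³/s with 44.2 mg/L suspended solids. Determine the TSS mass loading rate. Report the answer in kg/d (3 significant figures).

Mass flux = Q·C = 31 m³/s × 44.2 g/m³ = 1370 g/s.
= 1370 g/s × 86.4 = 1.184e+05 kg/d.

118000 kg/d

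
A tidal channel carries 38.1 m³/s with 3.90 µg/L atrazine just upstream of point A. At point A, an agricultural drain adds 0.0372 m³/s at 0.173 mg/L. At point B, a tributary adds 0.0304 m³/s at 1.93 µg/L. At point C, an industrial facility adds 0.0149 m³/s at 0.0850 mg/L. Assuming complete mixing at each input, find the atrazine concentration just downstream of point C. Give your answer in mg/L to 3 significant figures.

3.90 µg/L = 0.0039 mg/L.
After input A: C = (38.1·0.0039 + 0.0372·0.173) / 38.14 = 0.004065 mg/L.
1.93 µg/L = 0.00193 mg/L.
After input B: C = (38.14·0.004065 + 0.0304·0.00193) / 38.17 = 0.004063 mg/L.
After input C: C = (38.17·0.004063 + 0.0149·0.085) / 38.18 = 0.004095 mg/L.

0.00409 mg/L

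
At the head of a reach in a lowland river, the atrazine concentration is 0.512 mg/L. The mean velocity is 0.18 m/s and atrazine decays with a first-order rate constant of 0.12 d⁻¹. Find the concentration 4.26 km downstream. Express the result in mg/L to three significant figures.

0.495 mg/L

Travel time t = 4.26 km / 0.18 m/s = 4260/0.18 = 2.367e+04 s = 0.2739 d.
First-order decay: C = 0.512·exp(−0.12·0.2739) = 0.512·0.9677 = 0.4954 mg/L.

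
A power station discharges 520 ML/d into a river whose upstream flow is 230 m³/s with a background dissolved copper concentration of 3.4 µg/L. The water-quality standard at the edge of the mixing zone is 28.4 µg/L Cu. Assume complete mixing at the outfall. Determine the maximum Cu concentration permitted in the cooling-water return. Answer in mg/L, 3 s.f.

520 ML/d = 6.019 m³/s.
3.4 µg/L = 0.0034 mg/L.
28.4 µg/L = 0.0284 mg/L.
Mass balance: 0.0284·236 = 6.019·Cₑ + 230·0.0034.
Cₑ = (6.703 − 0.782) / 6.019 = 0.9838 mg/L.

0.984 mg/L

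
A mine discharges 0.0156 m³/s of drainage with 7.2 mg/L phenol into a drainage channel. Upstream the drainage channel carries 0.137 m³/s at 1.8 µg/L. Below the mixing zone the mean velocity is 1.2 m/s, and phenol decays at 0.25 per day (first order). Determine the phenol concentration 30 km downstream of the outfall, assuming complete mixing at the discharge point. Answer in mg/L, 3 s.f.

1.8 µg/L = 0.0018 mg/L.
After complete mixing, C₀ = (0.0156·7.2 + 0.137·0.0018) / 0.1526 = 0.7377 mg/L.
Travel time t = 3e+04 m / 1.2 m/s = 2.5e+04 s = 0.2894 d.
C = 0.7377·exp(−0.25·0.2894) = 0.7377·0.9302 = 0.6862 mg/L.

0.686 mg/L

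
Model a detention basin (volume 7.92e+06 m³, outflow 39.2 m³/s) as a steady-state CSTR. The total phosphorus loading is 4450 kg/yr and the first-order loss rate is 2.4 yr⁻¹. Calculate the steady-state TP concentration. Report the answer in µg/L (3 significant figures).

Outflow Q = 39.2 m³/s × 3.156e+07 s/yr = 1.237e+09 m³/yr.
Steady-state CSTR mass balance: W = Q·C + k·V·C, so C = W/(Q + kV).
Q + kV = 1.237e+09 + 2.4·7.92e+06 = 1.256e+09 m³/yr.
C = 4450/1.256e+09 = 3.543e-06 kg/m³ = 0.003543 mg/L = 3.543 µg/L.

3.54 µg/L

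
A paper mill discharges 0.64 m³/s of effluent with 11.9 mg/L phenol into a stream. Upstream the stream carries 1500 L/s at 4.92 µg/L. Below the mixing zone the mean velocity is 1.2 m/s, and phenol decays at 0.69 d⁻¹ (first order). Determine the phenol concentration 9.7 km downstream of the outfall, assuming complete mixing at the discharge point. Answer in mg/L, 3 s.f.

3.34 mg/L

1500 L/s = 1.5 m³/s.
4.92 µg/L = 0.00492 mg/L.
After complete mixing, C₀ = (0.64·11.9 + 1.5·0.00492) / 2.14 = 3.562 mg/L.
Travel time t = 9700 m / 1.2 m/s = 8083 s = 0.09356 d.
C = 3.562·exp(−0.69·0.09356) = 3.562·0.9375 = 3.34 mg/L.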